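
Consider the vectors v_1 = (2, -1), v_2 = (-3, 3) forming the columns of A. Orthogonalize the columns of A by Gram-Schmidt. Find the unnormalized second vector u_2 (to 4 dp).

u_2 = (0.6000, 1.2000)

v_1 = (2, -1); ‖v_1‖ = 2.2361, so q_1 = (0.8944, -0.4472).
q_1·v_2 = 0.8944·(-3) + (-0.4472)·3 = -4.0249.
u_2 = v_2 + 4.0249·q_1 = (0.6000, 1.2000).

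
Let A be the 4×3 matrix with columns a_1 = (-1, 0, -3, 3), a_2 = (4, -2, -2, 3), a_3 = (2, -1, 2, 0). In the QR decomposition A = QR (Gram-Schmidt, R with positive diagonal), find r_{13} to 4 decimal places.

q_1 = a_1/‖a_1‖ = (-1, 0, -3, 3)/4.3589 = (-0.2294, 0.0000, -0.6882, 0.6882).
r_{13} = q_1·a_3 = -1.8353.

r_{13} = -1.8353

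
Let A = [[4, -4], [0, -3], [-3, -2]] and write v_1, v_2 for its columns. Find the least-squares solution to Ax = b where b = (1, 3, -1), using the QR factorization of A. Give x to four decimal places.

x = (0.1488, -0.3280)

v_1 = (4, 0, -3); ‖v_1‖ = 5.0000, so q_1 = (0.8000, 0.0000, -0.6000).
q_1·v_2 = 0.8000·(-4) + 0.0000·(-3) + (-0.6000)·(-2) = -2.0000.
u_2 = v_2 + 2.0000·q_1 = (-2.4000, -3.0000, -3.2000).
‖u_2‖ = 5.0000, so q_2 = (-0.4800, -0.6000, -0.6400).
Qᵀb = (1.4000, -1.6400).
Back-substitute: x_2 = -1.6400/5.0000 = -0.3280.
x_1 = (1.4000 + 2.0000·(-0.3280))/5.0000 = 0.1488.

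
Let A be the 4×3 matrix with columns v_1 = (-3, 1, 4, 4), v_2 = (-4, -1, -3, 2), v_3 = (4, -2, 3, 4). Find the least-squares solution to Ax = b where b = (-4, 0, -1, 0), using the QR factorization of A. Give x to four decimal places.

x = (0.2484, 0.3907, -0.3693)

v_1 = (-3, 1, 4, 4); ‖v_1‖ = 6.4807, so e_1 = (-0.4629, 0.1543, 0.6172, 0.6172).
e_1·v_2 = (-0.4629)·(-4) + 0.1543·(-1) + 0.6172·(-3) + 0.6172·2 = 1.0801.
u_2 = v_2 − 1.0801·e_1 = (-3.5000, -1.1667, -3.6667, 1.3333).
‖u_2‖ = 5.3697, so e_2 = (-0.6518, -0.2173, -0.6828, 0.2483).
e_1·v_3 = (-0.4629)·4 + 0.1543·(-2) + 0.6172·3 + 0.6172·4 = 2.1602; e_2·v_3 = (-0.6518)·4 + (-0.2173)·(-2) + (-0.6828)·3 + 0.2483·4 = -3.2280.
u_3 = v_3 − 2.1602·e_1 + 3.2280·e_2 = (2.8960, -3.0347, -0.5376, 3.4682).
‖u_3‖ = 5.4693, so e_3 = (0.5295, -0.5549, -0.0983, 0.6341).
Qᵀb = (1.2344, 3.2901, -2.0197).
Back-substitute: x_3 = -2.0197/5.4693 = -0.3693.
x_2 = (3.2901 + 3.2280·(-0.3693))/5.3697 = 0.3907.
x_1 = (1.2344 − 1.0801·0.3907 − 2.1602·(-0.3693))/6.4807 = 0.2484.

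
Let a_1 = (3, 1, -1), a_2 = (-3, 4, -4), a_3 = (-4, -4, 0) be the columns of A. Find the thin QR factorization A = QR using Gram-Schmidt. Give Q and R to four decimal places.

Q = [[0.9045, -0.4264, 0.0000], [0.3015, 0.6396, -0.7071], [-0.3015, -0.6396, -0.7071]], R = [[3.3166, -0.3015, -4.8242], [0.0000, 6.3960, -0.8528], [0.0000, 0.0000, 2.8284]]

e_1 = a_1/‖a_1‖ = (3, 1, -1)/3.3166 = (0.9045, 0.3015, -0.3015).
r_{12} = e_1·a_2 = -0.3015.
u_2 = a_2 + 0.3015·e_1 = (-2.7273, 4.0909, -4.0909).
‖u_2‖ = 6.3960, so e_2 = (-0.4264, 0.6396, -0.6396).
r_{13} = e_1·a_3 = -4.8242; r_{23} = e_2·a_3 = -0.8528.
u_3 = a_3 + 4.8242·e_1 + 0.8528·e_2 = (0.0000, -2.0000, -2.0000).
‖u_3‖ = 2.8284, so e_3 = (0.0000, -0.7071, -0.7071).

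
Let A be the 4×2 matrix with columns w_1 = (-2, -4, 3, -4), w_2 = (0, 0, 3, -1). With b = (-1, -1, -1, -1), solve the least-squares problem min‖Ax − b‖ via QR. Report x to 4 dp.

x = (0.3416, -0.6441)

w_1 = (-2, -4, 3, -4); ‖w_1‖ = 6.7082, so q_1 = (-0.2981, -0.5963, 0.4472, -0.5963).
q_1·w_2 = (-0.2981)·0 + (-0.5963)·0 + 0.4472·3 + (-0.5963)·(-1) = 1.9379.
u_2 = w_2 − 1.9379·q_1 = (0.5778, 1.1556, 2.1333, 0.1556).
‖u_2‖ = 2.4989, so q_2 = (0.2312, 0.4624, 0.8537, 0.0622).
Qᵀb = (1.0435, -1.6096).
Back-substitute: x_2 = -1.6096/2.4989 = -0.6441.
x_1 = (1.0435 − 1.9379·(-0.6441))/6.7082 = 0.3416.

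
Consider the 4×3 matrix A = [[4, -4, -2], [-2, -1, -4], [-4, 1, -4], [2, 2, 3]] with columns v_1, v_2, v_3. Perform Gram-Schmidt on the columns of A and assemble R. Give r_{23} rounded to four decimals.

v_1 = (4, -2, -4, 2); ‖v_1‖ = 6.3246, so e_1 = (0.6325, -0.3162, -0.6325, 0.3162).
e_1·v_2 = 0.6325·(-4) + (-0.3162)·(-1) + (-0.6325)·1 + 0.3162·2 = -2.2136.
u_2 = v_2 + 2.2136·e_1 = (-2.6000, -1.7000, -0.4000, 2.7000).
‖u_2‖ = 4.1352, so e_2 = (-0.6287, -0.4111, -0.0967, 0.6529).
r_{23} = e_2·v_3 = 5.2476.

r_{23} = 5.2476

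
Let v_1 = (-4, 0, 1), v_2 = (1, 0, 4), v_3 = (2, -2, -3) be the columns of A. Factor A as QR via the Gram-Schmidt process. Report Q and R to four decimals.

v_1 = (-4, 0, 1); ‖v_1‖ = 4.1231, so q_1 = (-0.9701, 0.0000, 0.2425).
q_1·v_2 = (-0.9701)·1 + 0.0000·0 + 0.2425·4 = 0.0000.
u_2 = v_2 + 0.0000·q_1 = (1.0000, 0.0000, 4.0000).
‖u_2‖ = 4.1231, so q_2 = (0.2425, 0.0000, 0.9701).
q_1·v_3 = (-0.9701)·2 + 0.0000·(-2) + 0.2425·(-3) = -2.6679; q_2·v_3 = 0.2425·2 + 0.0000·(-2) + 0.9701·(-3) = -2.4254.
u_3 = v_3 + 2.6679·q_1 + 2.4254·q_2 = (0.0000, -2.0000, 0.0000).
‖u_3‖ = 2.0000, so q_3 = (0.0000, -1.0000, 0.0000).

Q = [[-0.9701, 0.2425, 0.0000], [0.0000, 0.0000, -1.0000], [0.2425, 0.9701, 0.0000]], R = [[4.1231, 0.0000, -2.6679], [0.0000, 4.1231, -2.4254], [0.0000, 0.0000, 2.0000]]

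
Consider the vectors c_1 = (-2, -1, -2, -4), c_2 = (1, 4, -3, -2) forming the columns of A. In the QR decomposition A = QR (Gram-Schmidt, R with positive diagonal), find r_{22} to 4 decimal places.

r_{22} = 5.2383

e_1 = c_1/‖c_1‖ = (-2, -1, -2, -4)/5.0000 = (-0.4000, -0.2000, -0.4000, -0.8000).
r_{12} = e_1·c_2 = 1.6000.
u_2 = c_2 − 1.6000·e_1 = (1.6400, 4.3200, -2.3600, -0.7200).
r_{22} = ‖u_2‖ = 5.2383.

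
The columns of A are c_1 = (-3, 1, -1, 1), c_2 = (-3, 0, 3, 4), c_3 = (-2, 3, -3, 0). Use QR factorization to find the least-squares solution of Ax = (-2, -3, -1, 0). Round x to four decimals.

c_1 = (-3, 1, -1, 1); ‖c_1‖ = 3.4641, so e_1 = (-0.8660, 0.2887, -0.2887, 0.2887).
e_1·c_2 = (-0.8660)·(-3) + 0.2887·0 + (-0.2887)·3 + 0.2887·4 = 2.8868.
u_2 = c_2 − 2.8868·e_1 = (-0.5000, -0.8333, 3.8333, 3.1667).
‖u_2‖ = 5.0662, so e_2 = (-0.0987, -0.1645, 0.7566, 0.6251).
e_1·c_3 = (-0.8660)·(-2) + 0.2887·3 + (-0.2887)·(-3) + 0.2887·0 = 3.4641; e_2·c_3 = (-0.0987)·(-2) + (-0.1645)·3 + 0.7566·(-3) + 0.6251·0 = -2.5660.
u_3 = c_3 − 3.4641·e_1 + 2.5660·e_2 = (0.7468, 1.5779, -0.0584, 0.6039).
‖u_3‖ = 1.8481, so e_3 = (0.4041, 0.8538, -0.0316, 0.3268).
Qᵀb = (1.1547, -0.0658, -3.3379).
Back-substitute: x_3 = -3.3379/1.8481 = -1.8061.
x_2 = (-0.0658 + 2.5660·(-1.8061))/5.0662 = -0.9278.
x_1 = (1.1547 − 2.8868·(-0.9278) − 3.4641·(-1.8061))/3.4641 = 2.9125.

x = (2.9125, -0.9278, -1.8061)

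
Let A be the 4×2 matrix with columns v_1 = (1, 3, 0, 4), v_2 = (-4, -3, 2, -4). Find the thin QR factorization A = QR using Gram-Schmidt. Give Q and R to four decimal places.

Q = [[0.1961, -0.8109], [0.5883, 0.0973], [0.0000, 0.5622], [0.7845, 0.1297]], R = [[5.0990, -5.6874], [0.0000, 3.5572]]

v_1 = (1, 3, 0, 4); ‖v_1‖ = 5.0990, so e_1 = (0.1961, 0.5883, 0.0000, 0.7845).
e_1·v_2 = 0.1961·(-4) + 0.5883·(-3) + 0.0000·2 + 0.7845·(-4) = -5.6874.
u_2 = v_2 + 5.6874·e_1 = (-2.8846, 0.3462, 2.0000, 0.4615).
‖u_2‖ = 3.5572, so e_2 = (-0.8109, 0.0973, 0.5622, 0.1297).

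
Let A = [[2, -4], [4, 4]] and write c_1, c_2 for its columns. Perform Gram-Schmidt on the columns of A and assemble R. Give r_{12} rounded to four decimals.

r_{12} = 1.7889

c_1 = (2, 4); ‖c_1‖ = 4.4721, so e_1 = (0.4472, 0.8944).
r_{12} = e_1·c_2 = 1.7889.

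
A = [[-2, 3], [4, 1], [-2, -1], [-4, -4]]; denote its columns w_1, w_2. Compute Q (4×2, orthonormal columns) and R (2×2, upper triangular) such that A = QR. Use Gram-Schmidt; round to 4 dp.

w_1 = (-2, 4, -2, -4); ‖w_1‖ = 6.3246, so e_1 = (-0.3162, 0.6325, -0.3162, -0.6325).
e_1·w_2 = (-0.3162)·3 + 0.6325·1 + (-0.3162)·(-1) + (-0.6325)·(-4) = 2.5298.
u_2 = w_2 − 2.5298·e_1 = (3.8000, -0.6000, -0.2000, -2.4000).
‖u_2‖ = 4.5387, so e_2 = (0.8372, -0.1322, -0.0441, -0.5288).

Q = [[-0.3162, 0.8372], [0.6325, -0.1322], [-0.3162, -0.0441], [-0.6325, -0.5288]], R = [[6.3246, 2.5298], [0.0000, 4.5387]]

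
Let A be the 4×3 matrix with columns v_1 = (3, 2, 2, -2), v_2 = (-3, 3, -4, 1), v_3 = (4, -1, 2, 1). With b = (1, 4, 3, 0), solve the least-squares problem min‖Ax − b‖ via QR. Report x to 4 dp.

v_1 = (3, 2, 2, -2); ‖v_1‖ = 4.5826, so e_1 = (0.6547, 0.4364, 0.4364, -0.4364).
e_1·v_2 = 0.6547·(-3) + 0.4364·3 + 0.4364·(-4) + (-0.4364)·1 = -2.8368.
u_2 = v_2 + 2.8368·e_1 = (-1.1429, 4.2381, -2.7619, -0.2381).
‖u_2‖ = 5.1916, so e_2 = (-0.2201, 0.8163, -0.5320, -0.0459).
e_1·v_3 = 0.6547·4 + 0.4364·(-1) + 0.4364·2 + (-0.4364)·1 = 2.6186; e_2·v_3 = (-0.2201)·4 + 0.8163·(-1) + (-0.5320)·2 + (-0.0459)·1 = -2.8067.
u_3 = v_3 − 2.6186·e_1 + 2.8067·e_2 = (1.6678, 0.1484, -0.6360, 2.0141).
‖u_3‖ = 2.6954, so e_3 = (0.6188, 0.0551, -0.2360, 0.7473).
Qᵀb = (3.7097, 1.4492, 0.1311).
Back-substitute: x_3 = 0.1311/2.6954 = 0.0486.
x_2 = (1.4492 + 2.8067·0.0486)/5.1916 = 0.3054.
x_1 = (3.7097 + 2.8368·0.3054 − 2.6186·0.0486)/4.5826 = 0.9708.

x = (0.9708, 0.3054, 0.0486)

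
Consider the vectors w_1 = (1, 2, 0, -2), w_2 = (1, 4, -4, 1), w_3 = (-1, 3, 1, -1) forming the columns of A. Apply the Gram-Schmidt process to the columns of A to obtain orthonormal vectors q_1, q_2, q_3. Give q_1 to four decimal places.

w_1 = (1, 2, 0, -2); ‖w_1‖ = 3.0000, so q_1 = (0.3333, 0.6667, 0.0000, -0.6667).

q_1 = (0.3333, 0.6667, 0.0000, -0.6667)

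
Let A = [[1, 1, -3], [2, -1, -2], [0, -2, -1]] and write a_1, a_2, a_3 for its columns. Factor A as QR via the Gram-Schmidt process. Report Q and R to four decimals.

a_1 = (1, 2, 0); ‖a_1‖ = 2.2361, so q_1 = (0.4472, 0.8944, 0.0000).
q_1·a_2 = 0.4472·1 + 0.8944·(-1) + 0.0000·(-2) = -0.4472.
u_2 = a_2 + 0.4472·q_1 = (1.2000, -0.6000, -2.0000).
‖u_2‖ = 2.4083, so q_2 = (0.4983, -0.2491, -0.8305).
q_1·a_3 = 0.4472·(-3) + 0.8944·(-2) + 0.0000·(-1) = -3.1305; q_2·a_3 = 0.4983·(-3) + (-0.2491)·(-2) + (-0.8305)·(-1) = -0.1661.
u_3 = a_3 + 3.1305·q_1 + 0.1661·q_2 = (-1.5172, 0.7586, -1.1379).
‖u_3‖ = 2.0426, so q_3 = (-0.7428, 0.3714, -0.5571).

Q = [[0.4472, 0.4983, -0.7428], [0.8944, -0.2491, 0.3714], [0.0000, -0.8305, -0.5571]], R = [[2.2361, -0.4472, -3.1305], [0.0000, 2.4083, -0.1661], [0.0000, 0.0000, 2.0426]]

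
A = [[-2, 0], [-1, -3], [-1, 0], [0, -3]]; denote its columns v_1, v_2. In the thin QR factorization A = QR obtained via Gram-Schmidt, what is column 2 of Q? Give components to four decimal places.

v_1 = (-2, -1, -1, 0); ‖v_1‖ = 2.4495, so q_1 = (-0.8165, -0.4082, -0.4082, 0.0000).
q_1·v_2 = (-0.8165)·0 + (-0.4082)·(-3) + (-0.4082)·0 + 0.0000·(-3) = 1.2247.
u_2 = v_2 − 1.2247·q_1 = (1.0000, -2.5000, 0.5000, -3.0000).
‖u_2‖ = 4.0620, so q_2 = (0.2462, -0.6155, 0.1231, -0.7385).

q_2 = (0.2462, -0.6155, 0.1231, -0.7385)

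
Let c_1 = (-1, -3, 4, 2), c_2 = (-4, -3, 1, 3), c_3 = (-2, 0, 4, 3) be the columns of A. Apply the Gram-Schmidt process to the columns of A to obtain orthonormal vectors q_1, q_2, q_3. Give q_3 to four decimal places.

c_1 = (-1, -3, 4, 2); ‖c_1‖ = 5.4772, so q_1 = (-0.1826, -0.5477, 0.7303, 0.3651).
q_1·c_2 = (-0.1826)·(-4) + (-0.5477)·(-3) + 0.7303·1 + 0.3651·3 = 4.1992.
u_2 = c_2 − 4.1992·q_1 = (-3.2333, -0.7000, -2.0667, 1.4667).
‖u_2‖ = 4.1673, so q_2 = (-0.7759, -0.1680, -0.4959, 0.3519).
q_1·c_3 = (-0.1826)·(-2) + (-0.5477)·0 + 0.7303·4 + 0.3651·3 = 4.3818; q_2·c_3 = (-0.7759)·(-2) + (-0.1680)·0 + (-0.4959)·4 + 0.3519·3 = 0.6239.
u_3 = c_3 − 4.3818·q_1 − 0.6239·q_2 = (-0.7159, 2.5048, 1.1094, 1.1804).
‖u_3‖ = 3.0677, so q_3 = (-0.2334, 0.8165, 0.3616, 0.3848).

q_3 = (-0.2334, 0.8165, 0.3616, 0.3848)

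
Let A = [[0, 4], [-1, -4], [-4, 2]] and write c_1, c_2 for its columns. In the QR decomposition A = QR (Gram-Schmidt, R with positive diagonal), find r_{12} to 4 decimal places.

q_1 = c_1/‖c_1‖ = (0, -1, -4)/4.1231 = (0.0000, -0.2425, -0.9701).
r_{12} = q_1·c_2 = -0.9701.

r_{12} = -0.9701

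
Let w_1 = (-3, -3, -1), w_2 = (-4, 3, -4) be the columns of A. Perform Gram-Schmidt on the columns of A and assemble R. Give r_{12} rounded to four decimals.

w_1 = (-3, -3, -1); ‖w_1‖ = 4.3589, so e_1 = (-0.6882, -0.6882, -0.2294).
r_{12} = e_1·w_2 = 1.6059.

r_{12} = 1.6059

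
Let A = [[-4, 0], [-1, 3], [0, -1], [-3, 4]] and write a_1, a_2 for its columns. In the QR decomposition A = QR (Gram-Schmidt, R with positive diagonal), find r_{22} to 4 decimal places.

e_1 = a_1/‖a_1‖ = (-4, -1, 0, -3)/5.0990 = (-0.7845, -0.1961, 0.0000, -0.5883).
r_{12} = e_1·a_2 = -2.9417.
u_2 = a_2 + 2.9417·e_1 = (-2.3077, 2.4231, -1.0000, 2.2692).
r_{22} = ‖u_2‖ = 4.1649.

r_{22} = 4.1649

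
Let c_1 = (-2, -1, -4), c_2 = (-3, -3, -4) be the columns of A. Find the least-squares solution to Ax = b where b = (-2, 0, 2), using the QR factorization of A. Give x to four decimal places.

e_1 = c_1/‖c_1‖ = (-2, -1, -4)/4.5826 = (-0.4364, -0.2182, -0.8729).
r_{12} = e_1·c_2 = 5.4554.
u_2 = c_2 − 5.4554·e_1 = (-0.6190, -1.8095, 0.7619).
‖u_2‖ = 2.0587, so e_2 = (-0.3007, -0.8790, 0.3701).
Qᵀb = (-0.8729, 1.3416).
Back-substitute: x_2 = 1.3416/2.0587 = 0.6517.
x_1 = (-0.8729 − 5.4554·0.6517)/4.5826 = -0.9663.

x = (-0.9663, 0.6517)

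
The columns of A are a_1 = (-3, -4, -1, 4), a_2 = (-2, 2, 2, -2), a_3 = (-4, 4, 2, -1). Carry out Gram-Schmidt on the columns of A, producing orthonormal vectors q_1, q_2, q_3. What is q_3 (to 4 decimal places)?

q_3 = (-0.1555, 0.7450, -0.3628, 0.5377)

q_1 = a_1/‖a_1‖ = (-3, -4, -1, 4)/6.4807 = (-0.4629, -0.6172, -0.1543, 0.6172).
r_{12} = q_1·a_2 = -1.8516.
u_2 = a_2 + 1.8516·q_1 = (-2.8571, 0.8571, 1.7143, -0.8571).
‖u_2‖ = 3.5456, so q_2 = (-0.8058, 0.2417, 0.4835, -0.2417).
r_{13} = q_1·a_3 = -1.5430; r_{23} = q_2·a_3 = 5.3990.
u_3 = a_3 + 1.5430·q_1 − 5.3990·q_2 = (-0.3636, 1.7424, -0.8485, 1.2576).
‖u_3‖ = 2.3387, so q_3 = (-0.1555, 0.7450, -0.3628, 0.5377).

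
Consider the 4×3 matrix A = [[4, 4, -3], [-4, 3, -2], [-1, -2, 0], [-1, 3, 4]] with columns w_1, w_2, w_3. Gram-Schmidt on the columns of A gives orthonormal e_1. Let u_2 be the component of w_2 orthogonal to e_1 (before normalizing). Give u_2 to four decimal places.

u_2 = (3.6471, 3.3529, -1.9118, 3.0882)

e_1 = w_1/‖w_1‖ = (4, -4, -1, -1)/5.8310 = (0.6860, -0.6860, -0.1715, -0.1715).
r_{12} = e_1·w_2 = 0.5145.
u_2 = w_2 − 0.5145·e_1 = (3.6471, 3.3529, -1.9118, 3.0882).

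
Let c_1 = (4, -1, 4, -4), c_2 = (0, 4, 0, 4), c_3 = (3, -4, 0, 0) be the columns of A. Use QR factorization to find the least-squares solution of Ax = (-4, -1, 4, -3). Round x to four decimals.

c_1 = (4, -1, 4, -4); ‖c_1‖ = 7.0000, so q_1 = (0.5714, -0.1429, 0.5714, -0.5714).
q_1·c_2 = 0.5714·0 + (-0.1429)·4 + 0.5714·0 + (-0.5714)·4 = -2.8571.
u_2 = c_2 + 2.8571·q_1 = (1.6327, 3.5918, 1.6327, 2.3673).
‖u_2‖ = 4.8823, so q_2 = (0.3344, 0.7357, 0.3344, 0.4849).
q_1·c_3 = 0.5714·3 + (-0.1429)·(-4) + 0.5714·0 + (-0.5714)·0 = 2.2857; q_2·c_3 = 0.3344·3 + 0.7357·(-4) + 0.3344·0 + 0.4849·0 = -1.9395.
u_3 = c_3 − 2.2857·q_1 + 1.9395·q_2 = (2.3425, -2.2466, -0.6575, 2.2466).
‖u_3‖ = 4.0017, so q_3 = (0.5854, -0.5614, -0.1643, 0.5614).
Qᵀb = (1.8571, -2.1903, -4.1215).
Back-substitute: x_3 = -4.1215/4.0017 = -1.0299.
x_2 = (-2.1903 + 1.9395·(-1.0299))/4.8823 = -0.8578.
x_1 = (1.8571 + 2.8571·(-0.8578) − 2.2857·(-1.0299))/7.0000 = 0.2515.

x = (0.2515, -0.8578, -1.0299)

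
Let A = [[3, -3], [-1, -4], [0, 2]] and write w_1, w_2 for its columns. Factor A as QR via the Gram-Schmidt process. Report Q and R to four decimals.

w_1 = (3, -1, 0); ‖w_1‖ = 3.1623, so q_1 = (0.9487, -0.3162, 0.0000).
q_1·w_2 = 0.9487·(-3) + (-0.3162)·(-4) + 0.0000·2 = -1.5811.
u_2 = w_2 + 1.5811·q_1 = (-1.5000, -4.5000, 2.0000).
‖u_2‖ = 5.1478, so q_2 = (-0.2914, -0.8742, 0.3885).

Q = [[0.9487, -0.2914], [-0.3162, -0.8742], [0.0000, 0.3885]], R = [[3.1623, -1.5811], [0.0000, 5.1478]]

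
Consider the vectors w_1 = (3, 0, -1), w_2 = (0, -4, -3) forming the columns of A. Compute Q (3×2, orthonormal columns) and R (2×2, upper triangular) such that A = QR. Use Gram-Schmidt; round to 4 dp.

Q = [[0.9487, -0.1833], [0.0000, -0.8148], [-0.3162, -0.5500]], R = [[3.1623, 0.9487], [0.0000, 4.9092]]

e_1 = w_1/‖w_1‖ = (3, 0, -1)/3.1623 = (0.9487, 0.0000, -0.3162).
r_{12} = e_1·w_2 = 0.9487.
u_2 = w_2 − 0.9487·e_1 = (-0.9000, -4.0000, -2.7000).
‖u_2‖ = 4.9092, so e_2 = (-0.1833, -0.8148, -0.5500).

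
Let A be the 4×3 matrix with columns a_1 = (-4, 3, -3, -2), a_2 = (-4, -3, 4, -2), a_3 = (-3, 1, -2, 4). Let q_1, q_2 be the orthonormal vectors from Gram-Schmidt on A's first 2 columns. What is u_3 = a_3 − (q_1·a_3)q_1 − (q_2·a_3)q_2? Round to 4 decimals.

a_1 = (-4, 3, -3, -2); ‖a_1‖ = 6.1644, so q_1 = (-0.6489, 0.4867, -0.4867, -0.3244).
q_1·a_2 = (-0.6489)·(-4) + 0.4867·(-3) + (-0.4867)·4 + (-0.3244)·(-2) = -0.1622.
u_2 = a_2 + 0.1622·q_1 = (-4.1053, -2.9211, 3.9211, -2.0526).
‖u_2‖ = 6.7062, so q_2 = (-0.6122, -0.4356, 0.5847, -0.3061).
q_1·a_3 = (-0.6489)·(-3) + 0.4867·1 + (-0.4867)·(-2) + (-0.3244)·4 = 2.1089; q_2·a_3 = (-0.6122)·(-3) + (-0.4356)·1 + 0.5847·(-2) + (-0.3061)·4 = -0.9928.
u_3 = a_3 − 2.1089·q_1 + 0.9928·q_2 = (-2.2393, -0.4587, -0.3932, 4.3803).

u_3 = (-2.2393, -0.4587, -0.3932, 4.3803)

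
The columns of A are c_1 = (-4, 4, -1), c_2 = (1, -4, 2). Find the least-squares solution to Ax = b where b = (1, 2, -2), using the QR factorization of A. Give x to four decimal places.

q_1 = c_1/‖c_1‖ = (-4, 4, -1)/5.7446 = (-0.6963, 0.6963, -0.1741).
r_{12} = q_1·c_2 = -3.8297.
u_2 = c_2 + 3.8297·q_1 = (-1.6667, -1.3333, 1.3333).
‖u_2‖ = 2.5166, so q_2 = (-0.6623, -0.5298, 0.5298).
Qᵀb = (1.0445, -2.7815).
Back-substitute: x_2 = -2.7815/2.5166 = -1.1053.
x_1 = (1.0445 + 3.8297·(-1.1053))/5.7446 = -0.5550.

x = (-0.5550, -1.1053)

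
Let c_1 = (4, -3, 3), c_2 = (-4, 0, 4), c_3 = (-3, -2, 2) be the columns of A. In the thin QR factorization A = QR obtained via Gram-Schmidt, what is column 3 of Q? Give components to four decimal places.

c_1 = (4, -3, 3); ‖c_1‖ = 5.8310, so q_1 = (0.6860, -0.5145, 0.5145).
q_1·c_2 = 0.6860·(-4) + (-0.5145)·0 + 0.5145·4 = -0.6860.
u_2 = c_2 + 0.6860·q_1 = (-3.5294, -0.3529, 4.3529).
‖u_2‖ = 5.6151, so q_2 = (-0.6286, -0.0629, 0.7752).
q_1·c_3 = 0.6860·(-3) + (-0.5145)·(-2) + 0.5145·2 = 0.0000; q_2·c_3 = (-0.6286)·(-3) + (-0.0629)·(-2) + 0.7752·2 = 3.5618.
u_3 = c_3 + 0.0000·q_1 − 3.5618·q_2 = (-0.7612, -1.7761, -0.7612).
‖u_3‖ = 2.0769, so q_3 = (-0.3665, -0.8552, -0.3665).

q_3 = (-0.3665, -0.8552, -0.3665)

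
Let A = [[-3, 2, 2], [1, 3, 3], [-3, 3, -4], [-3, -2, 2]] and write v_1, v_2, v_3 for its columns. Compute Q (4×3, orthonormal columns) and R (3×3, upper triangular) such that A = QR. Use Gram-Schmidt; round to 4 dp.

e_1 = v_1/‖v_1‖ = (-3, 1, -3, -3)/5.2915 = (-0.5669, 0.1890, -0.5669, -0.5669).
r_{12} = e_1·v_2 = -1.1339.
u_2 = v_2 + 1.1339·e_1 = (1.3571, 3.2143, 2.3571, -2.6429).
‖u_2‖ = 4.9713, so e_2 = (0.2730, 0.6466, 0.4741, -0.5316).
r_{13} = e_1·v_3 = 0.5669; r_{23} = e_2·v_3 = -0.4741.
u_3 = v_3 − 0.5669·e_1 + 0.4741·e_2 = (2.4509, 3.1994, -3.4538, 2.0694).
‖u_3‖ = 5.6968, so e_3 = (0.4302, 0.5616, -0.6063, 0.3632).

Q = [[-0.5669, 0.2730, 0.4302], [0.1890, 0.6466, 0.5616], [-0.5669, 0.4741, -0.6063], [-0.5669, -0.5316, 0.3632]], R = [[5.2915, -1.1339, 0.5669], [0.0000, 4.9713, -0.4741], [0.0000, 0.0000, 5.6968]]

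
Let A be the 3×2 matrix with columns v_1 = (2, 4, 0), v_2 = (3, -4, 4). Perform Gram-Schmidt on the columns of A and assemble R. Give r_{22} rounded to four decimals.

v_1 = (2, 4, 0); ‖v_1‖ = 4.4721, so q_1 = (0.4472, 0.8944, 0.0000).
q_1·v_2 = 0.4472·3 + 0.8944·(-4) + 0.0000·4 = -2.2361.
u_2 = v_2 + 2.2361·q_1 = (4.0000, -2.0000, 4.0000).
r_{22} = ‖u_2‖ = 6.0000.

r_{22} = 6.0000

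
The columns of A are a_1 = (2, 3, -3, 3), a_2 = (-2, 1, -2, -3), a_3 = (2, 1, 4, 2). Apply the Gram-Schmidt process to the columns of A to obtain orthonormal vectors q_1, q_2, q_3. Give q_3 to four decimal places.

q_3 = (0.0864, 0.7605, 0.6084, -0.2097)

a_1 = (2, 3, -3, 3); ‖a_1‖ = 5.5678, so q_1 = (0.3592, 0.5388, -0.5388, 0.5388).
q_1·a_2 = 0.3592·(-2) + 0.5388·1 + (-0.5388)·(-2) + 0.5388·(-3) = -0.7184.
u_2 = a_2 + 0.7184·q_1 = (-1.7419, 1.3871, -2.3871, -2.6129).
‖u_2‖ = 4.1814, so q_2 = (-0.4166, 0.3317, -0.5709, -0.6249).
q_1·a_3 = 0.3592·2 + 0.5388·1 + (-0.5388)·4 + 0.5388·2 = 0.1796; q_2·a_3 = (-0.4166)·2 + 0.3317·1 + (-0.5709)·4 + (-0.6249)·2 = -4.0348.
u_3 = a_3 − 0.1796·q_1 + 4.0348·q_2 = (0.2546, 2.2417, 1.7934, -0.6181).
‖u_3‖ = 2.9476, so q_3 = (0.0864, 0.7605, 0.6084, -0.2097).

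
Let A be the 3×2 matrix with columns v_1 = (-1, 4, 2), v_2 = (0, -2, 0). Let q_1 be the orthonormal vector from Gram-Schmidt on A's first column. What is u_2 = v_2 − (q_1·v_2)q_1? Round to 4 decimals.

u_2 = (-0.3810, -0.4762, 0.7619)

v_1 = (-1, 4, 2); ‖v_1‖ = 4.5826, so q_1 = (-0.2182, 0.8729, 0.4364).
q_1·v_2 = (-0.2182)·0 + 0.8729·(-2) + 0.4364·0 = -1.7457.
u_2 = v_2 + 1.7457·q_1 = (-0.3810, -0.4762, 0.7619).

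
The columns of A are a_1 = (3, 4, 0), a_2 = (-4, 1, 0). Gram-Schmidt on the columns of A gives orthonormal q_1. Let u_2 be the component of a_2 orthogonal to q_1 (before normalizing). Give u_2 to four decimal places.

u_2 = (-3.0400, 2.2800, 0.0000)

a_1 = (3, 4, 0); ‖a_1‖ = 5.0000, so q_1 = (0.6000, 0.8000, 0.0000).
q_1·a_2 = 0.6000·(-4) + 0.8000·1 + 0.0000·0 = -1.6000.
u_2 = a_2 + 1.6000·q_1 = (-3.0400, 2.2800, 0.0000).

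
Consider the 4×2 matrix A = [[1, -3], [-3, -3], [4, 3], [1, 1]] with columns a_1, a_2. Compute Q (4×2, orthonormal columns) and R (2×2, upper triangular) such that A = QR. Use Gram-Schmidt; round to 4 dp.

a_1 = (1, -3, 4, 1); ‖a_1‖ = 5.1962, so q_1 = (0.1925, -0.5774, 0.7698, 0.1925).
q_1·a_2 = 0.1925·(-3) + (-0.5774)·(-3) + 0.7698·3 + 0.1925·1 = 3.6566.
u_2 = a_2 − 3.6566·q_1 = (-3.7037, -0.8889, 0.1852, 0.2963).
‖u_2‖ = 3.8249, so q_2 = (-0.9683, -0.2324, 0.0484, 0.0775).

Q = [[0.1925, -0.9683], [-0.5774, -0.2324], [0.7698, 0.0484], [0.1925, 0.0775]], R = [[5.1962, 3.6566], [0.0000, 3.8249]]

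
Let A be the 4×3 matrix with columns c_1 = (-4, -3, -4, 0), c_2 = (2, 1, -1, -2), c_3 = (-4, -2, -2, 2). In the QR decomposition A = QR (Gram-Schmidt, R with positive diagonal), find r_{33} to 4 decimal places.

r_{33} = 0.8221

c_1 = (-4, -3, -4, 0); ‖c_1‖ = 6.4031, so e_1 = (-0.6247, -0.4685, -0.6247, 0.0000).
e_1·c_2 = (-0.6247)·2 + (-0.4685)·1 + (-0.6247)·(-1) + 0.0000·(-2) = -1.0932.
u_2 = c_2 + 1.0932·e_1 = (1.3171, 0.4878, -1.6829, -2.0000).
‖u_2‖ = 2.9673, so e_2 = (0.4439, 0.1644, -0.5672, -0.6740).
e_1·c_3 = (-0.6247)·(-4) + (-0.4685)·(-2) + (-0.6247)·(-2) + 0.0000·2 = 4.6852; e_2·c_3 = 0.4439·(-4) + 0.1644·(-2) + (-0.5672)·(-2) + (-0.6740)·2 = -2.3179.
u_3 = c_3 − 4.6852·e_1 + 2.3179·e_2 = (-0.0443, 0.5762, -0.3878, 0.4377).
r_{33} = ‖u_3‖ = 0.8221.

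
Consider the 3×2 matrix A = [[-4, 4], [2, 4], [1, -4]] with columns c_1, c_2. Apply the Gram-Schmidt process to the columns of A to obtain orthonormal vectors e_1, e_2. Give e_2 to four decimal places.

e_2 = (0.2673, 0.8018, -0.5345)

e_1 = c_1/‖c_1‖ = (-4, 2, 1)/4.5826 = (-0.8729, 0.4364, 0.2182).
r_{12} = e_1·c_2 = -2.6186.
u_2 = c_2 + 2.6186·e_1 = (1.7143, 5.1429, -3.4286).
‖u_2‖ = 6.4143, so e_2 = (0.2673, 0.8018, -0.5345).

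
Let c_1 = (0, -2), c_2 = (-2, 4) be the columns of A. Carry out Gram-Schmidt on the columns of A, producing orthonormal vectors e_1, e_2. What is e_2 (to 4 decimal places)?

c_1 = (0, -2); ‖c_1‖ = 2.0000, so e_1 = (0.0000, -1.0000).
e_1·c_2 = 0.0000·(-2) + (-1.0000)·4 = -4.0000.
u_2 = c_2 + 4.0000·e_1 = (-2.0000, 0.0000).
‖u_2‖ = 2.0000, so e_2 = (-1.0000, 0.0000).

e_2 = (-1.0000, 0.0000)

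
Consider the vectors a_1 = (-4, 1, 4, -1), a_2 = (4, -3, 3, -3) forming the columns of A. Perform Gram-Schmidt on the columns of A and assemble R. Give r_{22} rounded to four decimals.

q_1 = a_1/‖a_1‖ = (-4, 1, 4, -1)/5.8310 = (-0.6860, 0.1715, 0.6860, -0.1715).
r_{12} = q_1·a_2 = -0.6860.
u_2 = a_2 + 0.6860·q_1 = (3.5294, -2.8824, 3.4706, -3.1176).
r_{22} = ‖u_2‖ = 6.5215.

r_{22} = 6.5215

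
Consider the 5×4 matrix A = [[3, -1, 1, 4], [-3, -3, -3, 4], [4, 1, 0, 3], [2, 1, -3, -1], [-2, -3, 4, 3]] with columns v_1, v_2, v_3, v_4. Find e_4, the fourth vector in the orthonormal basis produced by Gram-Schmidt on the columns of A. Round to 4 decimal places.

v_1 = (3, -3, 4, 2, -2); ‖v_1‖ = 6.4807, so e_1 = (0.4629, -0.4629, 0.6172, 0.3086, -0.3086).
e_1·v_2 = 0.4629·(-1) + (-0.4629)·(-3) + 0.6172·1 + 0.3086·1 + (-0.3086)·(-3) = 2.7775.
u_2 = v_2 − 2.7775·e_1 = (-2.2857, -1.7143, -0.7143, 0.1429, -2.1429).
‖u_2‖ = 3.6450, so e_2 = (-0.6271, -0.4703, -0.1960, 0.0392, -0.5879).
e_1·v_3 = 0.4629·1 + (-0.4629)·(-3) + 0.6172·0 + 0.3086·(-3) + (-0.3086)·4 = -0.3086; e_2·v_3 = (-0.6271)·1 + (-0.4703)·(-3) + (-0.1960)·0 + 0.0392·(-3) + (-0.5879)·4 = -1.6853.
u_3 = v_3 + 0.3086·e_1 + 1.6853·e_2 = (0.0860, -3.9355, -0.1398, -2.8387, 2.9140).
‖u_3‖ = 5.6626, so e_3 = (0.0152, -0.6950, -0.0247, -0.5013, 0.5146).
e_1·v_4 = 0.4629·4 + (-0.4629)·4 + 0.6172·3 + 0.3086·(-1) + (-0.3086)·3 = 0.6172; e_2·v_4 = (-0.6271)·4 + (-0.4703)·4 + (-0.1960)·3 + 0.0392·(-1) + (-0.5879)·3 = -6.7804; e_3·v_4 = 0.0152·4 + (-0.6950)·4 + (-0.0247)·3 + (-0.5013)·(-1) + 0.5146·3 = -0.7482.
u_4 = v_4 − 0.6172·e_1 + 6.7804·e_2 + 0.7482·e_3 = (-0.5263, 0.5768, 1.2719, -1.2998, -0.4107).
‖u_4‖ = 2.0212, so e_4 = (-0.2604, 0.2854, 0.6292, -0.6431, -0.2032).

e_4 = (-0.2604, 0.2854, 0.6292, -0.6431, -0.2032)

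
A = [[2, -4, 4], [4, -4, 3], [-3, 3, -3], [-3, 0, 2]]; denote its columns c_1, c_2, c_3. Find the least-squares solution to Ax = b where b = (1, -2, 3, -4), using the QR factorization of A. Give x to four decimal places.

x = (-2.2022, -5.8014, -4.8159)

c_1 = (2, 4, -3, -3); ‖c_1‖ = 6.1644, so q_1 = (0.3244, 0.6489, -0.4867, -0.4867).
q_1·c_2 = 0.3244·(-4) + 0.6489·(-4) + (-0.4867)·3 + (-0.4867)·0 = -5.3533.
u_2 = c_2 + 5.3533·q_1 = (-2.2632, -0.5263, 0.3947, -2.6053).
‖u_2‖ = 3.5131, so q_2 = (-0.6442, -0.1498, 0.1124, -0.7416).
q_1·c_3 = 0.3244·4 + 0.6489·3 + (-0.4867)·(-3) + (-0.4867)·2 = 3.7311; q_2·c_3 = (-0.6442)·4 + (-0.1498)·3 + 0.1124·(-3) + (-0.7416)·2 = -4.8465.
u_3 = c_3 − 3.7311·q_1 + 4.8465·q_2 = (-0.3326, -0.1471, -0.6397, 0.2217).
‖u_3‖ = 0.7685, so q_3 = (-0.4328, -0.1914, -0.8323, 0.2885).
Qᵀb = (-0.4867, 2.9588, -3.7011).
Back-substitute: x_3 = -3.7011/0.7685 = -4.8159.
x_2 = (2.9588 + 4.8465·(-4.8159))/3.5131 = -5.8014.
x_1 = (-0.4867 + 5.3533·(-5.8014) − 3.7311·(-4.8159))/6.1644 = -2.2022.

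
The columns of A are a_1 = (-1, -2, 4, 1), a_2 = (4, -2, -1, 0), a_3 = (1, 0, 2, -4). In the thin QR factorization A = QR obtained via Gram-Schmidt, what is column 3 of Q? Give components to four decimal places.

q_1 = a_1/‖a_1‖ = (-1, -2, 4, 1)/4.6904 = (-0.2132, -0.4264, 0.8528, 0.2132).
r_{12} = q_1·a_2 = -0.8528.
u_2 = a_2 + 0.8528·q_1 = (3.8182, -2.3636, -0.2727, 0.1818).
‖u_2‖ = 4.5025, so q_2 = (0.8480, -0.5250, -0.0606, 0.0404).
r_{13} = q_1·a_3 = 0.6396; r_{23} = q_2·a_3 = 0.5653.
u_3 = a_3 − 0.6396·q_1 − 0.5653·q_2 = (0.6570, 0.5695, 1.4888, -4.1592).
‖u_3‖ = 4.5024, so q_3 = (0.1459, 0.1265, 0.3307, -0.9238).

q_3 = (0.1459, 0.1265, 0.3307, -0.9238)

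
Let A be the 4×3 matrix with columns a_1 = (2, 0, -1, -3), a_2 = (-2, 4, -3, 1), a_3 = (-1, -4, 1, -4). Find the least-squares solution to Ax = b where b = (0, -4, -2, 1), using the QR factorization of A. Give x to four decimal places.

a_1 = (2, 0, -1, -3); ‖a_1‖ = 3.7417, so q_1 = (0.5345, 0.0000, -0.2673, -0.8018).
q_1·a_2 = 0.5345·(-2) + 0.0000·4 + (-0.2673)·(-3) + (-0.8018)·1 = -1.0690.
u_2 = a_2 + 1.0690·q_1 = (-1.4286, 4.0000, -3.2857, 0.1429).
‖u_2‖ = 5.3719, so q_2 = (-0.2659, 0.7446, -0.6117, 0.0266).
q_1·a_3 = 0.5345·(-1) + 0.0000·(-4) + (-0.2673)·1 + (-0.8018)·(-4) = 2.4054; q_2·a_3 = (-0.2659)·(-1) + 0.7446·(-4) + (-0.6117)·1 + 0.0266·(-4) = -3.4306.
u_3 = a_3 − 2.4054·q_1 + 3.4306·q_2 = (-3.1980, -1.4455, -0.4554, -1.9802).
‖u_3‖ = 4.0553, so q_3 = (-0.7886, -0.3565, -0.1123, -0.4883).
Qᵀb = (-0.2673, -1.7286, 1.1621).
Back-substitute: x_3 = 1.1621/4.0553 = 0.2866.
x_2 = (-1.7286 + 3.4306·0.2866)/5.3719 = -0.1388.
x_1 = (-0.2673 + 1.0690·(-0.1388) − 2.4054·0.2866)/3.7417 = -0.2953.

x = (-0.2953, -0.1388, 0.2866)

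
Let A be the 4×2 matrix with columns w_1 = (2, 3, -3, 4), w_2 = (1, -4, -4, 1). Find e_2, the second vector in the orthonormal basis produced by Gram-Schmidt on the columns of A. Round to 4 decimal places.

e_2 = (0.1190, -0.7781, -0.6134, 0.0641)

e_1 = w_1/‖w_1‖ = (2, 3, -3, 4)/6.1644 = (0.3244, 0.4867, -0.4867, 0.6489).
r_{12} = e_1·w_2 = 0.9733.
u_2 = w_2 − 0.9733·e_1 = (0.6842, -4.4737, -3.5263, 0.3684).
‖u_2‖ = 5.7491, so e_2 = (0.1190, -0.7781, -0.6134, 0.0641).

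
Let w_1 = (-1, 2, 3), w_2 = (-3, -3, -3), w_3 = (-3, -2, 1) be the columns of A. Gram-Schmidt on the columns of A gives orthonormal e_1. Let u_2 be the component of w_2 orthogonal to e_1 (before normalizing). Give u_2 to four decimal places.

u_2 = (-3.8571, -1.2857, -0.4286)

w_1 = (-1, 2, 3); ‖w_1‖ = 3.7417, so e_1 = (-0.2673, 0.5345, 0.8018).
e_1·w_2 = (-0.2673)·(-3) + 0.5345·(-3) + 0.8018·(-3) = -3.2071.
u_2 = w_2 + 3.2071·e_1 = (-3.8571, -1.2857, -0.4286).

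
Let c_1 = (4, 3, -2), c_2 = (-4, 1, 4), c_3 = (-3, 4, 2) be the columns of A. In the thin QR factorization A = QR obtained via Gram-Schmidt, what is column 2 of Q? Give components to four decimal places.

q_2 = (-0.2616, 0.7521, 0.6049)

c_1 = (4, 3, -2); ‖c_1‖ = 5.3852, so q_1 = (0.7428, 0.5571, -0.3714).
q_1·c_2 = 0.7428·(-4) + 0.5571·1 + (-0.3714)·4 = -3.8996.
u_2 = c_2 + 3.8996·q_1 = (-1.1034, 3.1724, 2.5517).
‖u_2‖ = 4.2182, so q_2 = (-0.2616, 0.7521, 0.6049).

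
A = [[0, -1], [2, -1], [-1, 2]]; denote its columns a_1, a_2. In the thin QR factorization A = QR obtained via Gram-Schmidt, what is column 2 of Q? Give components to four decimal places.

q_2 = (-0.5976, 0.3586, 0.7171)

a_1 = (0, 2, -1); ‖a_1‖ = 2.2361, so q_1 = (0.0000, 0.8944, -0.4472).
q_1·a_2 = 0.0000·(-1) + 0.8944·(-1) + (-0.4472)·2 = -1.7889.
u_2 = a_2 + 1.7889·q_1 = (-1.0000, 0.6000, 1.2000).
‖u_2‖ = 1.6733, so q_2 = (-0.5976, 0.3586, 0.7171).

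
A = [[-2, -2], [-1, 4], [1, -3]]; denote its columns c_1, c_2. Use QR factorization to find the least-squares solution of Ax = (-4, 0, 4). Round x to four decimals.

c_1 = (-2, -1, 1); ‖c_1‖ = 2.4495, so q_1 = (-0.8165, -0.4082, 0.4082).
q_1·c_2 = (-0.8165)·(-2) + (-0.4082)·4 + 0.4082·(-3) = -1.2247.
u_2 = c_2 + 1.2247·q_1 = (-3.0000, 3.5000, -2.5000).
‖u_2‖ = 5.2440, so q_2 = (-0.5721, 0.6674, -0.4767).
Qᵀb = (4.8990, 0.3814).
Back-substitute: x_2 = 0.3814/5.2440 = 0.0727.
x_1 = (4.8990 + 1.2247·0.0727)/2.4495 = 2.0364.

x = (2.0364, 0.0727)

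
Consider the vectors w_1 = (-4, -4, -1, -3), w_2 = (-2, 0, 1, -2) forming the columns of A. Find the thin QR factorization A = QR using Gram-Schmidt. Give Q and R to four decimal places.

Q = [[-0.6172, -0.3415], [-0.6172, 0.5550], [-0.1543, 0.5870], [-0.4629, -0.4803]], R = [[6.4807, 2.0059], [0.0000, 2.2307]]

e_1 = w_1/‖w_1‖ = (-4, -4, -1, -3)/6.4807 = (-0.6172, -0.6172, -0.1543, -0.4629).
r_{12} = e_1·w_2 = 2.0059.
u_2 = w_2 − 2.0059·e_1 = (-0.7619, 1.2381, 1.3095, -1.0714).
‖u_2‖ = 2.2307, so e_2 = (-0.3415, 0.5550, 0.5870, -0.4803).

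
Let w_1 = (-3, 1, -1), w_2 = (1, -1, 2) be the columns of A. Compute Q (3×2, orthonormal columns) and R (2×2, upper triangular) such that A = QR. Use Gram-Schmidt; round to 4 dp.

e_1 = w_1/‖w_1‖ = (-3, 1, -1)/3.3166 = (-0.9045, 0.3015, -0.3015).
r_{12} = e_1·w_2 = -1.8091.
u_2 = w_2 + 1.8091·e_1 = (-0.6364, -0.4545, 1.4545).
‖u_2‖ = 1.6514, so e_2 = (-0.3853, -0.2752, 0.8808).

Q = [[-0.9045, -0.3853], [0.3015, -0.2752], [-0.3015, 0.8808]], R = [[3.3166, -1.8091], [0.0000, 1.6514]]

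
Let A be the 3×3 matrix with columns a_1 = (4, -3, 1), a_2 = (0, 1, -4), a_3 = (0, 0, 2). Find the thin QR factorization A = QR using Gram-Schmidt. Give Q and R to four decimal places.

a_1 = (4, -3, 1); ‖a_1‖ = 5.0990, so q_1 = (0.7845, -0.5883, 0.1961).
q_1·a_2 = 0.7845·0 + (-0.5883)·1 + 0.1961·(-4) = -1.3728.
u_2 = a_2 + 1.3728·q_1 = (1.0769, 0.1923, -3.7308).
‖u_2‖ = 3.8879, so q_2 = (0.2770, 0.0495, -0.9596).
q_1·a_3 = 0.7845·0 + (-0.5883)·0 + 0.1961·2 = 0.3922; q_2·a_3 = 0.2770·0 + 0.0495·0 + (-0.9596)·2 = -1.9192.
u_3 = a_3 − 0.3922·q_1 + 1.9192·q_2 = (0.2239, 0.3257, 0.0814).
‖u_3‖ = 0.4035, so q_3 = (0.5549, 0.8071, 0.2018).

Q = [[0.7845, 0.2770, 0.5549], [-0.5883, 0.0495, 0.8071], [0.1961, -0.9596, 0.2018]], R = [[5.0990, -1.3728, 0.3922], [0.0000, 3.8879, -1.9192], [0.0000, 0.0000, 0.4035]]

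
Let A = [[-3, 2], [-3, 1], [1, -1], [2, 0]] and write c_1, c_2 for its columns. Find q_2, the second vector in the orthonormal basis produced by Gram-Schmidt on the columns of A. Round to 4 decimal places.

q_2 = (0.5412, -0.2368, -0.4397, 0.6765)

q_1 = c_1/‖c_1‖ = (-3, -3, 1, 2)/4.7958 = (-0.6255, -0.6255, 0.2085, 0.4170).
r_{12} = q_1·c_2 = -2.0851.
u_2 = c_2 + 2.0851·q_1 = (0.6957, -0.3043, -0.5652, 0.8696).
‖u_2‖ = 1.2854, so q_2 = (0.5412, -0.2368, -0.4397, 0.6765).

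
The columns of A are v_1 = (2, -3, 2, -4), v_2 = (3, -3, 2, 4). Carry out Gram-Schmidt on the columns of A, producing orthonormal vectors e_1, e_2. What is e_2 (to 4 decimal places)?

e_2 = (0.4588, -0.4440, 0.2960, 0.7104)

e_1 = v_1/‖v_1‖ = (2, -3, 2, -4)/5.7446 = (0.3482, -0.5222, 0.3482, -0.6963).
r_{12} = e_1·v_2 = 0.5222.
u_2 = v_2 − 0.5222·e_1 = (2.8182, -2.7273, 1.8182, 4.3636).
‖u_2‖ = 6.1423, so e_2 = (0.4588, -0.4440, 0.2960, 0.7104).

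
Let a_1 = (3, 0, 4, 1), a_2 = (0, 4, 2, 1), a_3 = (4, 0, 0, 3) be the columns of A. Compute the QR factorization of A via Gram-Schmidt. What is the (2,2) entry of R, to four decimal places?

r_{22} = 4.2290

a_1 = (3, 0, 4, 1); ‖a_1‖ = 5.0990, so e_1 = (0.5883, 0.0000, 0.7845, 0.1961).
e_1·a_2 = 0.5883·0 + 0.0000·4 + 0.7845·2 + 0.1961·1 = 1.7650.
u_2 = a_2 − 1.7650·e_1 = (-1.0385, 4.0000, 0.6154, 0.6538).
r_{22} = ‖u_2‖ = 4.2290.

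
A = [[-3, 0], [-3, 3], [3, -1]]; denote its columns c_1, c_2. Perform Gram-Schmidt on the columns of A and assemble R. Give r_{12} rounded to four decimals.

c_1 = (-3, -3, 3); ‖c_1‖ = 5.1962, so q_1 = (-0.5774, -0.5774, 0.5774).
r_{12} = q_1·c_2 = -2.3094.

r_{12} = -2.3094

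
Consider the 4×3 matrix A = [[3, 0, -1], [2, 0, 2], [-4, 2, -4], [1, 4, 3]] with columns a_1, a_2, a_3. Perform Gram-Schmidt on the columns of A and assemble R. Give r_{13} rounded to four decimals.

r_{13} = 3.6515

a_1 = (3, 2, -4, 1); ‖a_1‖ = 5.4772, so e_1 = (0.5477, 0.3651, -0.7303, 0.1826).
r_{13} = e_1·a_3 = 3.6515.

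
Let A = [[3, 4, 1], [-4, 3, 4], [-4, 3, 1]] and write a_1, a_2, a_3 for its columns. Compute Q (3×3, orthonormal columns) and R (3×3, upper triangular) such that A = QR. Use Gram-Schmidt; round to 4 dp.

a_1 = (3, -4, -4); ‖a_1‖ = 6.4031, so e_1 = (0.4685, -0.6247, -0.6247).
e_1·a_2 = 0.4685·4 + (-0.6247)·3 + (-0.6247)·3 = -1.8741.
u_2 = a_2 + 1.8741·e_1 = (4.8780, 1.8293, 1.8293).
‖u_2‖ = 5.5216, so e_2 = (0.8835, 0.3313, 0.3313).
e_1·a_3 = 0.4685·1 + (-0.6247)·4 + (-0.6247)·1 = -2.6550; e_2·a_3 = 0.8835·1 + 0.3313·4 + 0.3313·1 = 2.5399.
u_3 = a_3 + 2.6550·e_1 − 2.5399·e_2 = (0.0000, 1.5000, -1.5000).
‖u_3‖ = 2.1213, so e_3 = (0.0000, 0.7071, -0.7071).

Q = [[0.4685, 0.8835, 0.0000], [-0.6247, 0.3313, 0.7071], [-0.6247, 0.3313, -0.7071]], R = [[6.4031, -1.8741, -2.6550], [0.0000, 5.5216, 2.5399], [0.0000, 0.0000, 2.1213]]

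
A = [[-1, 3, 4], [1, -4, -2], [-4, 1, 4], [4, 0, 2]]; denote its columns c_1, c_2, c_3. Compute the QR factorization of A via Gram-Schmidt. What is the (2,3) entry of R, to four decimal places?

r_{23} = 4.1101

c_1 = (-1, 1, -4, 4); ‖c_1‖ = 5.8310, so q_1 = (-0.1715, 0.1715, -0.6860, 0.6860).
q_1·c_2 = (-0.1715)·3 + 0.1715·(-4) + (-0.6860)·1 + 0.6860·0 = -1.8865.
u_2 = c_2 + 1.8865·q_1 = (2.6765, -3.6765, -0.2941, 1.2941).
‖u_2‖ = 4.7372, so q_2 = (0.5650, -0.7761, -0.0621, 0.2732).
r_{23} = q_2·c_3 = 4.1101.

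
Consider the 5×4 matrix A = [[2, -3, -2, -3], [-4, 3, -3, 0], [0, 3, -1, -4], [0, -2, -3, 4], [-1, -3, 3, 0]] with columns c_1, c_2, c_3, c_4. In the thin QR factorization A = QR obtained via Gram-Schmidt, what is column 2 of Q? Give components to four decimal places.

q_2 = (-0.2904, 0.0264, 0.5544, -0.3696, -0.6864)

c_1 = (2, -4, 0, 0, -1); ‖c_1‖ = 4.5826, so q_1 = (0.4364, -0.8729, 0.0000, 0.0000, -0.2182).
q_1·c_2 = 0.4364·(-3) + (-0.8729)·3 + 0.0000·3 + 0.0000·(-2) + (-0.2182)·(-3) = -3.2733.
u_2 = c_2 + 3.2733·q_1 = (-1.5714, 0.1429, 3.0000, -2.0000, -3.7143).
‖u_2‖ = 5.4116, so q_2 = (-0.2904, 0.0264, 0.5544, -0.3696, -0.6864).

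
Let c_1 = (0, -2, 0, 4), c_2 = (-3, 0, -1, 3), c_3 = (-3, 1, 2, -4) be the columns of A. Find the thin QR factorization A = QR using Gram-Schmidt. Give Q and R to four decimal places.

c_1 = (0, -2, 0, 4); ‖c_1‖ = 4.4721, so q_1 = (0.0000, -0.4472, 0.0000, 0.8944).
q_1·c_2 = 0.0000·(-3) + (-0.4472)·0 + 0.0000·(-1) + 0.8944·3 = 2.6833.
u_2 = c_2 − 2.6833·q_1 = (-3.0000, 1.2000, -1.0000, 0.6000).
‖u_2‖ = 3.4351, so q_2 = (-0.8733, 0.3493, -0.2911, 0.1747).
q_1·c_3 = 0.0000·(-3) + (-0.4472)·1 + 0.0000·2 + 0.8944·(-4) = -4.0249; q_2·c_3 = (-0.8733)·(-3) + 0.3493·1 + (-0.2911)·2 + 0.1747·(-4) = 1.6884.
u_3 = c_3 + 4.0249·q_1 − 1.6884·q_2 = (-1.5254, -1.3898, 2.4915, -0.6949).
‖u_3‖ = 3.3090, so q_3 = (-0.4610, -0.4200, 0.7530, -0.2100).

Q = [[0.0000, -0.8733, -0.4610], [-0.4472, 0.3493, -0.4200], [0.0000, -0.2911, 0.7530], [0.8944, 0.1747, -0.2100]], R = [[4.4721, 2.6833, -4.0249], [0.0000, 3.4351, 1.6884], [0.0000, 0.0000, 3.3090]]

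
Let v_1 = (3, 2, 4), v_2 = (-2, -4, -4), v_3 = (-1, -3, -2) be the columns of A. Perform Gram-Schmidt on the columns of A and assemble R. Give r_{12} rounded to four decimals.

r_{12} = -5.5709

q_1 = v_1/‖v_1‖ = (3, 2, 4)/5.3852 = (0.5571, 0.3714, 0.7428).
r_{12} = q_1·v_2 = -5.5709.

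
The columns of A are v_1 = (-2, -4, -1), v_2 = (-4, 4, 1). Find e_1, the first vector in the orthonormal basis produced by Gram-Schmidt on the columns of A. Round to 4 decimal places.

e_1 = v_1/‖v_1‖ = (-2, -4, -1)/4.5826 = (-0.4364, -0.8729, -0.2182).

e_1 = (-0.4364, -0.8729, -0.2182)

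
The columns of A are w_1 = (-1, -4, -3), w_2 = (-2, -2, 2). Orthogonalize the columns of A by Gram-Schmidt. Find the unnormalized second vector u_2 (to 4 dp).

u_2 = (-1.8462, -1.3846, 2.4615)

w_1 = (-1, -4, -3); ‖w_1‖ = 5.0990, so q_1 = (-0.1961, -0.7845, -0.5883).
q_1·w_2 = (-0.1961)·(-2) + (-0.7845)·(-2) + (-0.5883)·2 = 0.7845.
u_2 = w_2 − 0.7845·q_1 = (-1.8462, -1.3846, 2.4615).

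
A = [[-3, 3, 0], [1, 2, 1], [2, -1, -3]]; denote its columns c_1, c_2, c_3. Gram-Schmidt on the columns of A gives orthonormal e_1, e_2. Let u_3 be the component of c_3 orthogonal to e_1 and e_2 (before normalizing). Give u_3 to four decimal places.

u_3 = (-1.3043, 0.7826, -2.3478)

c_1 = (-3, 1, 2); ‖c_1‖ = 3.7417, so e_1 = (-0.8018, 0.2673, 0.5345).
e_1·c_2 = (-0.8018)·3 + 0.2673·2 + 0.5345·(-1) = -2.4054.
u_2 = c_2 + 2.4054·e_1 = (1.0714, 2.6429, 0.2857).
‖u_2‖ = 2.8661, so e_2 = (0.3738, 0.9221, 0.0997).
e_1·c_3 = (-0.8018)·0 + 0.2673·1 + 0.5345·(-3) = -1.3363; e_2·c_3 = 0.3738·0 + 0.9221·1 + 0.0997·(-3) = 0.6231.
u_3 = c_3 + 1.3363·e_1 − 0.6231·e_2 = (-1.3043, 0.7826, -2.3478).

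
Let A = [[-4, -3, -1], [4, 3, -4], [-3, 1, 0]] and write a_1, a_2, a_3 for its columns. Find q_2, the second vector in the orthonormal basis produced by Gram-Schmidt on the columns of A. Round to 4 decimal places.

q_1 = a_1/‖a_1‖ = (-4, 4, -3)/6.4031 = (-0.6247, 0.6247, -0.4685).
r_{12} = q_1·a_2 = 3.2796.
u_2 = a_2 − 3.2796·q_1 = (-0.9512, 0.9512, 2.5366).
‖u_2‖ = 2.8712, so q_2 = (-0.3313, 0.3313, 0.8835).

q_2 = (-0.3313, 0.3313, 0.8835)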